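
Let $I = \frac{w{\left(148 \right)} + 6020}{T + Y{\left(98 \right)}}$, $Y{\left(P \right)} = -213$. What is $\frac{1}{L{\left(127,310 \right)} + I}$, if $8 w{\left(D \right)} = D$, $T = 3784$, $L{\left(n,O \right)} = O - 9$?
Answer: $\frac{7142}{2161819} \approx 0.0033037$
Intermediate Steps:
$L{\left(n,O \right)} = -9 + O$ ($L{\left(n,O \right)} = O - 9 = -9 + O$)
$w{\left(D \right)} = \frac{D}{8}$
$I = \frac{12077}{7142}$ ($I = \frac{\frac{1}{8} \cdot 148 + 6020}{3784 - 213} = \frac{\frac{37}{2} + 6020}{3571} = \frac{12077}{2} \cdot \frac{1}{3571} = \frac{12077}{7142} \approx 1.691$)
$\frac{1}{L{\left(127,310 \right)} + I} = \frac{1}{\left(-9 + 310\right) + \frac{12077}{7142}} = \frac{1}{301 + \frac{12077}{7142}} = \frac{1}{\frac{2161819}{7142}} = \frac{7142}{2161819}$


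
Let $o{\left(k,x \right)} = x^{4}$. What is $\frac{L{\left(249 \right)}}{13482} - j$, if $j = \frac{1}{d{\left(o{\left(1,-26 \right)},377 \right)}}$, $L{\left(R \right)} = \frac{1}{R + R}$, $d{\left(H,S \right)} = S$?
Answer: $- \frac{6713659}{2531191572} \approx -0.0026524$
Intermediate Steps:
$L{\left(R \right)} = \frac{1}{2 R}$
$j = \frac{1}{377} \approx 0.0026525$
$\frac{L{\left(249 \right)}}{13482} - j = \frac{\frac{1}{2} \cdot \frac{1}{249}}{13482} - \frac{1}{377} = \frac{1}{2} \cdot \frac{1}{249} \cdot \frac{1}{13482} - \frac{1}{377} = \frac{1}{498} \cdot \frac{1}{13482} - \frac{1}{377} = \frac{1}{6714036} - \frac{1}{377} = - \frac{6713659}{2531191572}$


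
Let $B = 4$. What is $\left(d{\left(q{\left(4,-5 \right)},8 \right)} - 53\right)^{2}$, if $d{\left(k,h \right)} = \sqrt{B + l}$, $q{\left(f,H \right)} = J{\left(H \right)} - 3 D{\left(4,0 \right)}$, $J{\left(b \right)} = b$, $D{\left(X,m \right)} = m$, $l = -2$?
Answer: $\left(53 - \sqrt{2}\right)^{2} \approx 2661.1$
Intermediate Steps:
$q{\left(f,H \right)} = H$ ($q{\left(f,H \right)} = H - 0 = H + 0 = H$)
$d{\left(k,h \right)} = \sqrt{2}$ ($d{\left(k,h \right)} = \sqrt{4 - 2} = \sqrt{2}$)
$\left(d{\left(q{\left(4,-5 \right)},8 \right)} - 53\right)^{2} = \left(\sqrt{2} - 53\right)^{2} = \left(-53 + \sqrt{2}\right)^{2}$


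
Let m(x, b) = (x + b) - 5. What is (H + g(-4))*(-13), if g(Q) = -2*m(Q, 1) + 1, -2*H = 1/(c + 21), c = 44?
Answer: -2209/10 ≈ -220.90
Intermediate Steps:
H = -1/130 (H = -1/(2*(44 + 21)) = -1/2/65 = -1/2*1/65 = -1/130 ≈ -0.0076923)
m(x, b) = -5 + b + x (m(x, b) = (b + x) - 5 = -5 + b + x)
g(Q) = 9 - 2*Q (g(Q) = -2*(-5 + 1 + Q) + 1 = -2*(-4 + Q) + 1 = (8 - 2*Q) + 1 = 9 - 2*Q)
(H + g(-4))*(-13) = (-1/130 + (9 - 2*(-4)))*(-13) = (-1/130 + (9 + 8))*(-13) = (-1/130 + 17)*(-13) = (2209/130)*(-13) = -2209/10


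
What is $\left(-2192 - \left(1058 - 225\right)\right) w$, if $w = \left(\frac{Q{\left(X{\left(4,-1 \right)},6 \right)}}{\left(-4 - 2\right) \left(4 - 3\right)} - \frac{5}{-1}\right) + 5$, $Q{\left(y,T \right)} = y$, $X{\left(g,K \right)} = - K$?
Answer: $- \frac{178475}{6} \approx -29746.0$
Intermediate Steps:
$w = \frac{59}{6}$ ($w = \left(\frac{\left(-1\right) \left(-1\right)}{\left(-4 - 2\right) \left(4 - 3\right)} - \frac{5}{-1}\right) + 5 = \left(1 \frac{1}{\left(-6\right) 1} - -5\right) + 5 = \left(1 \frac{1}{-6} + 5\right) + 5 = \left(1 \left(- \frac{1}{6}\right) + 5\right) + 5 = \left(- \frac{1}{6} + 5\right) + 5 = \frac{29}{6} + 5 = \frac{59}{6} \approx 9.8333$)
$\left(-2192 - \left(1058 - 225\right)\right) w = \left(-2192 - \left(1058 - 225\right)\right) \frac{59}{6} = \left(-2192 - 833\right) \frac{59}{6} = \left(-3025\right) \frac{59}{6} = - \frac{178475}{6}$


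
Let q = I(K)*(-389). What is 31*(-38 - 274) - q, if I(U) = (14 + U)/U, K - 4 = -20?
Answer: -76987/8 ≈ -9623.4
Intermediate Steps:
K = -16 (K = 4 - 20 = -16)
I(U) = (14 + U)/U
q = -389/8 (q = ((14 - 16)/(-16))*(-389) = -1/16*(-2)*(-389) = (1/8)*(-389) = -389/8 ≈ -48.625)
31*(-38 - 274) - q = 31*(-38 - 274) - 1*(-389/8) = 31*(-312) + 389/8 = -9672 + 389/8 = -76987/8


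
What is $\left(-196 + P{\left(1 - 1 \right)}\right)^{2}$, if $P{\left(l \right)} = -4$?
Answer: $40000$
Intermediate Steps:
$\left(-196 + P{\left(1 - 1 \right)}\right)^{2} = \left(-196 - 4\right)^{2} = \left(-200\right)^{2} = 40000$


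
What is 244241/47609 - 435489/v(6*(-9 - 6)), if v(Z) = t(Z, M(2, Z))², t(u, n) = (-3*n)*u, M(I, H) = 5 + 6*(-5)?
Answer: 3702499122233/723061687500 ≈ 5.1206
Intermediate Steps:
M(I, H) = -25 (M(I, H) = 5 - 30 = -25)
t(u, n) = -3*n*u
v(Z) = 5625*Z² (v(Z) = (-3*(-25)*Z)² = (75*Z)² = 5625*Z²)
244241/47609 - 435489/v(6*(-9 - 6)) = 244241/47609 - 435489*1/(202500*(-9 - 6)²) = 244241*(1/47609) - 435489/(5625*(6*(-15))²) = 244241/47609 - 435489/(5625*(-90)²) = 244241/47609 - 435489/(5625*8100) = 244241/47609 - 435489/45562500 = 244241/47609 - 435489*1/45562500 = 244241/47609 - 145163/15187500 = 3702499122233/723061687500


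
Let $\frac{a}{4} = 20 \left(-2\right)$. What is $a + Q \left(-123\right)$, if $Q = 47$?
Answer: $-5941$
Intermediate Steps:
$a = -160$ ($a = 4 \cdot 20 \left(-2\right) = 4 \left(-40\right) = -160$)
$a + Q \left(-123\right) = -160 + 47 \left(-123\right) = -160 - 5781 = -5941$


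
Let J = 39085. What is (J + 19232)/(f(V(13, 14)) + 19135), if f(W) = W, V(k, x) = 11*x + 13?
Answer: 19439/6434 ≈ 3.0213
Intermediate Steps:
V(k, x) = 13 + 11*x
(J + 19232)/(f(V(13, 14)) + 19135) = (39085 + 19232)/((13 + 11*14) + 19135) = 58317/((13 + 154) + 19135) = 58317/(167 + 19135) = 58317/19302 = 58317*(1/19302) = 19439/6434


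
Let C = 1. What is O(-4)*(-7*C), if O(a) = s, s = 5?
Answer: -35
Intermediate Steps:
O(a) = 5
O(-4)*(-7*C) = 5*(-7*1) = 5*(-7) = -35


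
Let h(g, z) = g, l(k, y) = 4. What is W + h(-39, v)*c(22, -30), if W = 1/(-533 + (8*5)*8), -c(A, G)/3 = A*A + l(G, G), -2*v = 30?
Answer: 12161447/213 ≈ 57096.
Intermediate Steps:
v = -15 (v = -1/2*30 = -15)
c(A, G) = -12 - 3*A**2 (c(A, G) = -3*(A*A + 4) = -3*(A**2 + 4) = -3*(4 + A**2) = -12 - 3*A**2)
W = -1/213 (W = 1/(-533 + 40*8) = 1/(-533 + 320) = 1/(-213) = -1/213 ≈ -0.0046948)
W + h(-39, v)*c(22, -30) = -1/213 - 39*(-12 - 3*22**2) = -1/213 - 39*(-12 - 3*484) = -1/213 - 39*(-12 - 1452) = -1/213 - 39*(-1464) = -1/213 + 57096 = 12161447/213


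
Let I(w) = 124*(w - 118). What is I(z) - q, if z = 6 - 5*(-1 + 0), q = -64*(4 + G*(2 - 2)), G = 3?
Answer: -13012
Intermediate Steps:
q = -256 (q = -64*(4 + 3*(2 - 2)) = -64*(4 + 3*0) = -64*(4 + 0) = -64*4 = -256)
z = 11 (z = 6 - 5*(-1) = 6 + 5 = 11)
I(w) = -14632 + 124*w (I(w) = 124*(-118 + w) = -14632 + 124*w)
I(z) - q = (-14632 + 124*11) - 1*(-256) = (-14632 + 1364) + 256 = -13268 + 256 = -13012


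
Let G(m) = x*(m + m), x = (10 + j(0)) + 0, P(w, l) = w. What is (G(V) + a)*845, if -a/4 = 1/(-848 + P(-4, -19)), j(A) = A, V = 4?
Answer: 14399645/213 ≈ 67604.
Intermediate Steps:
x = 10 (x = (10 + 0) + 0 = 10 + 0 = 10)
G(m) = 20*m (G(m) = 10*(m + m) = 10*(2*m) = 20*m)
a = 1/213 (a = -4/(-848 - 4) = -4/(-852) = -4*(-1/852) = 1/213 ≈ 0.0046948)
(G(V) + a)*845 = (20*4 + 1/213)*845 = (80 + 1/213)*845 = (17041/213)*845 = 14399645/213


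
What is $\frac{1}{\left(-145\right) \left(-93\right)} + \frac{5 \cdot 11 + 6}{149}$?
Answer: $\frac{822734}{2009265} \approx 0.40947$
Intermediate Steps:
$\frac{1}{\left(-145\right) \left(-93\right)} + \frac{5 \cdot 11 + 6}{149} = \left(- \frac{1}{145}\right) \left(- \frac{1}{93}\right) + \left(55 + 6\right) \frac{1}{149} = \frac{1}{13485} + 61 \cdot \frac{1}{149} = \frac{1}{13485} + \frac{61}{149} = \frac{822734}{2009265}$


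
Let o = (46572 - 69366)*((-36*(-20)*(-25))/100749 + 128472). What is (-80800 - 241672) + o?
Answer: -98354839974920/33583 ≈ -2.9287e+9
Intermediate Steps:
o = -98344010397744/33583 (o = -22794*((720*(-25))*(1/100749) + 128472) = -22794*(-18000*1/100749 + 128472) = -22794*(-6000/33583 + 128472) = -22794*4314469176/33583 = -98344010397744/33583 ≈ -2.9284e+9)
(-80800 - 241672) + o = (-80800 - 241672) - 98344010397744/33583 = -322472 - 98344010397744/33583 = -98354839974920/33583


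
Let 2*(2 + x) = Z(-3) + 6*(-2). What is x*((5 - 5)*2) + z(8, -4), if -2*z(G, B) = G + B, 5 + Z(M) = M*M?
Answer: -2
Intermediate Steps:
Z(M) = -5 + M² (Z(M) = -5 + M*M = -5 + M²)
x = -6 (x = -2 + ((-5 + (-3)²) + 6*(-2))/2 = -2 + ((-5 + 9) - 12)/2 = -2 + (4 - 12)/2 = -2 + (½)*(-8) = -2 - 4 = -6)
z(G, B) = -B/2 - G/2 (z(G, B) = -(G + B)/2 = -(B + G)/2 = -B/2 - G/2)
x*((5 - 5)*2) + z(8, -4) = -6*(5 - 5)*2 + (-½*(-4) - ½*8) = -0*2 + (2 - 4) = -6*0 - 2 = 0 - 2 = -2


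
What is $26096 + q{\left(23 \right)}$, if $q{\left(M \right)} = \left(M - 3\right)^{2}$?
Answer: $26496$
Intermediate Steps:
$q{\left(M \right)} = \left(-3 + M\right)^{2}$
$26096 + q{\left(23 \right)} = 26096 + \left(-3 + 23\right)^{2} = 26096 + 20^{2} = 26096 + 400 = 26496$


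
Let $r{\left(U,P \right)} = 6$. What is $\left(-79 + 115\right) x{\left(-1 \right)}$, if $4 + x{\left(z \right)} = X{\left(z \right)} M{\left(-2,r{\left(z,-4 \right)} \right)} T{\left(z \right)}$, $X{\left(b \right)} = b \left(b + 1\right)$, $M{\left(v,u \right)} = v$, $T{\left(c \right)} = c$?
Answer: $-144$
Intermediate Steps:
$X{\left(b \right)} = b \left(1 + b\right)$
$x{\left(z \right)} = -4 - 2 z^{2} \left(1 + z\right)$ ($x{\left(z \right)} = -4 + z \left(1 + z\right) \left(-2\right) z = -4 + - 2 z \left(1 + z\right) z = -4 - 2 z^{2} \left(1 + z\right)$)
$\left(-79 + 115\right) x{\left(-1 \right)} = \left(-79 + 115\right) \left(-4 + 2 \left(-1\right)^{2} \left(-1 - -1\right)\right) = 36 \left(-4 + 2 \cdot 1 \left(-1 + 1\right)\right) = 36 \left(-4 + 2 \cdot 1 \cdot 0\right) = 36 \left(-4 + 0\right) = 36 \left(-4\right) = -144$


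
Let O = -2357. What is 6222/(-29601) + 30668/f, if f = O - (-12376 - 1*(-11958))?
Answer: -306622642/19132113 ≈ -16.027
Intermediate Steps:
f = -1939 (f = -2357 - (-12376 - 1*(-11958)) = -2357 - (-12376 + 11958) = -2357 - 1*(-418) = -2357 + 418 = -1939)
6222/(-29601) + 30668/f = 6222/(-29601) + 30668/(-1939) = 6222*(-1/29601) + 30668*(-1/1939) = -2074/9867 - 30668/1939 = -306622642/19132113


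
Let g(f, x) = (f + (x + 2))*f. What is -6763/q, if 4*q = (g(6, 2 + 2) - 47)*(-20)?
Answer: 6763/125 ≈ 54.104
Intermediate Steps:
g(f, x) = f*(2 + f + x) (g(f, x) = (f + (2 + x))*f = (2 + f + x)*f = f*(2 + f + x))
q = -125 (q = ((6*(2 + 6 + (2 + 2)) - 47)*(-20))/4 = ((6*(2 + 6 + 4) - 47)*(-20))/4 = ((6*12 - 47)*(-20))/4 = ((72 - 47)*(-20))/4 = (25*(-20))/4 = (1/4)*(-500) = -125)
-6763/q = -6763/(-125) = -6763*(-1/125) = 6763/125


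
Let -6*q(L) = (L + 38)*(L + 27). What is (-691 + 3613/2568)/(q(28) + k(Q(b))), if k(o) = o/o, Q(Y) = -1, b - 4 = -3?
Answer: 1770875/1551072 ≈ 1.1417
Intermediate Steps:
b = 1 (b = 4 - 3 = 1)
q(L) = -(27 + L)*(38 + L)/6 (q(L) = -(L + 38)*(L + 27)/6 = -(38 + L)*(27 + L)/6 = -(27 + L)*(38 + L)/6)
k(o) = 1
(-691 + 3613/2568)/(q(28) + k(Q(b))) = (-691 + 3613/2568)/((-171 - 65/6*28 - ⅙*28²) + 1) = (-691 + 3613*(1/2568))/((-171 - 910/3 - ⅙*784) + 1) = (-691 + 3613/2568)/((-171 - 910/3 - 392/3) + 1) = -1770875/(2568*(-605 + 1)) = -1770875/2568/(-604) = -1770875/2568*(-1/604) = 1770875/1551072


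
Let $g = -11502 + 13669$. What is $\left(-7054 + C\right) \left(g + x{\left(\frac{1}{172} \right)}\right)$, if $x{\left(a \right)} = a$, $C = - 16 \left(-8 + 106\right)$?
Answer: $- \frac{1606817475}{86} \approx -1.8684 \cdot 10^{7}$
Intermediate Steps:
$C = -1568$ ($C = \left(-16\right) 98 = -1568$)
$g = 2167$
$\left(-7054 + C\right) \left(g + x{\left(\frac{1}{172} \right)}\right) = \left(-7054 - 1568\right) \left(2167 + \frac{1}{172}\right) = - 8622 \left(2167 + \frac{1}{172}\right) = \left(-8622\right) \frac{372725}{172} = - \frac{1606817475}{86}$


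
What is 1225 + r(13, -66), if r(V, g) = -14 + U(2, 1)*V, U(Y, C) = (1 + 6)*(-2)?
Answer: 1029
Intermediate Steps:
U(Y, C) = -14 (U(Y, C) = 7*(-2) = -14)
r(V, g) = -14 - 14*V
1225 + r(13, -66) = 1225 + (-14 - 14*13) = 1225 + (-14 - 182) = 1225 - 196 = 1029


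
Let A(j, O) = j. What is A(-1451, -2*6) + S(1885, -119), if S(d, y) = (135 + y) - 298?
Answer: -1733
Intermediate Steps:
S(d, y) = -163 + y
A(-1451, -2*6) + S(1885, -119) = -1451 + (-163 - 119) = -1451 - 282 = -1733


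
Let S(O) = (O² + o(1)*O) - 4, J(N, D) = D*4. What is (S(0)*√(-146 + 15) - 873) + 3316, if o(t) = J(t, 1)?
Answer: 2443 - 4*I*√131 ≈ 2443.0 - 45.782*I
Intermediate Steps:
J(N, D) = 4*D
o(t) = 4 (o(t) = 4*1 = 4)
S(O) = -4 + O² + 4*O (S(O) = (O² + 4*O) - 4 = -4 + O² + 4*O)
(S(0)*√(-146 + 15) - 873) + 3316 = ((-4 + 0² + 4*0)*√(-146 + 15) - 873) + 3316 = ((-4 + 0 + 0)*√(-131) - 873) + 3316 = (-4*I*√131 - 873) + 3316 = (-873 - 4*I*√131) + 3316 = 2443 - 4*I*√131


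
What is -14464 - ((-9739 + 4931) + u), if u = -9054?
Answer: -602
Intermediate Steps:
-14464 - ((-9739 + 4931) + u) = -14464 - ((-9739 + 4931) - 9054) = -14464 - (-4808 - 9054) = -14464 - 1*(-13862) = -14464 + 13862 = -602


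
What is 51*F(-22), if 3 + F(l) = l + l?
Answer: -2397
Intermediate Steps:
F(l) = -3 + 2*l (F(l) = -3 + (l + l) = -3 + 2*l)
51*F(-22) = 51*(-3 + 2*(-22)) = 51*(-3 - 44) = 51*(-47) = -2397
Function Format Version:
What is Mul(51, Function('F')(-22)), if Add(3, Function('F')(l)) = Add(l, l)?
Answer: -2397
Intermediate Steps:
Function('F')(l) = Add(-3, Mul(2, l)) (Function('F')(l) = Add(-3, Add(l, l)) = Add(-3, Mul(2, l)))
Mul(51, Function('F')(-22)) = Mul(51, Add(-3, Mul(2, -22))) = Mul(51, Add(-3, -44)) = Mul(51, -47) = -2397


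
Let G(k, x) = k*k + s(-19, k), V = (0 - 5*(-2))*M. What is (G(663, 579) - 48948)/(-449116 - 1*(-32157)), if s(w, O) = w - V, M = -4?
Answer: -390642/416959 ≈ -0.93688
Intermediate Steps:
V = -40 (V = (0 - 5*(-2))*(-4) = (0 + 10)*(-4) = 10*(-4) = -40)
s(w, O) = 40 + w (s(w, O) = w - 1*(-40) = w + 40 = 40 + w)
G(k, x) = 21 + k² (G(k, x) = k*k + (40 - 19) = k² + 21 = 21 + k²)
(G(663, 579) - 48948)/(-449116 - 1*(-32157)) = ((21 + 663²) - 48948)/(-449116 - 1*(-32157)) = ((21 + 439569) - 48948)/(-449116 + 32157) = (439590 - 48948)/(-416959) = 390642*(-1/416959) = -390642/416959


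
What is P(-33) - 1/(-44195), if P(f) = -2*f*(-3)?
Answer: -8750609/44195 ≈ -198.00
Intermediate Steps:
P(f) = 6*f
P(-33) - 1/(-44195) = 6*(-33) - 1/(-44195) = -198 - 1*(-1/44195) = -198 + 1/44195 = -8750609/44195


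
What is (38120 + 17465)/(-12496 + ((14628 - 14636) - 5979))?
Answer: -55585/18483 ≈ -3.0074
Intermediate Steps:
(38120 + 17465)/(-12496 + ((14628 - 14636) - 5979)) = 55585/(-12496 + (-8 - 5979)) = 55585/(-12496 - 5987) = 55585/(-18483) = 55585*(-1/18483) = -55585/18483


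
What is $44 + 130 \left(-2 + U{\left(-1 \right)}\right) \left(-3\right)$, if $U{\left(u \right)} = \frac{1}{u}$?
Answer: $1214$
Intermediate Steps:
$44 + 130 \left(-2 + U{\left(-1 \right)}\right) \left(-3\right) = 44 + 130 \left(-2 + \frac{1}{-1}\right) \left(-3\right) = 44 + 130 \left(-2 - 1\right) \left(-3\right) = 44 + 130 \left(\left(-3\right) \left(-3\right)\right) = 44 + 130 \cdot 9 = 44 + 1170 = 1214$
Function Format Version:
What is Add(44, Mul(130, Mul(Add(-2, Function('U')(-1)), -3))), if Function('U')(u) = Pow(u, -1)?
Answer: 1214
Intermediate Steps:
Add(44, Mul(130, Mul(Add(-2, Function('U')(-1)), -3))) = Add(44, Mul(130, Mul(Add(-2, Pow(-1, -1)), -3))) = Add(44, Mul(130, Mul(Add(-2, -1), -3))) = Add(44, Mul(130, Mul(-3, -3))) = Add(44, Mul(130, 9)) = Add(44, 1170) = 1214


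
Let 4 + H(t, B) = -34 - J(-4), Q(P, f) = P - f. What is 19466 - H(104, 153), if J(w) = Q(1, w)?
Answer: 19509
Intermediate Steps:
J(w) = 1 - w
H(t, B) = -43 (H(t, B) = -4 + (-34 - (1 - 1*(-4))) = -4 + (-34 - (1 + 4)) = -4 + (-34 - 1*5) = -4 + (-34 - 5) = -4 - 39 = -43)
19466 - H(104, 153) = 19466 - 1*(-43) = 19466 + 43 = 19509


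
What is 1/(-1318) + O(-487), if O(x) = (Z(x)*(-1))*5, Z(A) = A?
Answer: 3209329/1318 ≈ 2435.0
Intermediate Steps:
O(x) = -5*x (O(x) = (x*(-1))*5 = -x*5 = -5*x)
1/(-1318) + O(-487) = 1/(-1318) - 5*(-487) = -1/1318 + 2435 = 3209329/1318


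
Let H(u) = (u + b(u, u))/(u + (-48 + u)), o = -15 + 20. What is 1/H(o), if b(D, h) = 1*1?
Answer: -19/3 ≈ -6.3333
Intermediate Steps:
o = 5
b(D, h) = 1
H(u) = (1 + u)/(-48 + 2*u) (H(u) = (u + 1)/(u + (-48 + u)) = (1 + u)/(-48 + 2*u))
1/H(o) = 1/((1 + 5)/(2*(-24 + 5))) = 1/((½)*6/(-19)) = 1/((½)*(-1/19)*6) = 1/(-3/19) = -19/3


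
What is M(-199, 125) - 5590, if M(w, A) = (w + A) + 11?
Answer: -5653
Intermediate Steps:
M(w, A) = 11 + A + w (M(w, A) = (A + w) + 11 = 11 + A + w)
M(-199, 125) - 5590 = (11 + 125 - 199) - 5590 = -63 - 5590 = -5653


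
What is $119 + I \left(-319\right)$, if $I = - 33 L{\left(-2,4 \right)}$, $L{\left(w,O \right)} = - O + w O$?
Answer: $-126205$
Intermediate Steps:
$L{\left(w,O \right)} = - O + O w$
$I = 396$ ($I = - 33 \cdot 4 \left(-1 - 2\right) = - 33 \cdot 4 \left(-3\right) = \left(-33\right) \left(-12\right) = 396$)
$119 + I \left(-319\right) = 119 + 396 \left(-319\right) = 119 - 126324 = -126205$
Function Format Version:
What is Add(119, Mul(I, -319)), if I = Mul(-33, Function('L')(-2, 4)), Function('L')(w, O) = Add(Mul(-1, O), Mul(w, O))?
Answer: -126205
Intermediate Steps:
Function('L')(w, O) = Add(Mul(-1, O), Mul(O, w))
I = 396 (I = Mul(-33, Mul(4, Add(-1, -2))) = Mul(-33, Mul(4, -3)) = Mul(-33, -12) = 396)
Add(119, Mul(I, -319)) = Add(119, Mul(396, -319)) = Add(119, -126324) = -126205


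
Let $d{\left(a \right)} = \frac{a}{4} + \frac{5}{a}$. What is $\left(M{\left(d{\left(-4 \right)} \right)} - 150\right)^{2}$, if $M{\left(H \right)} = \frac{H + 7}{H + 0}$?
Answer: $\frac{1874161}{81} \approx 23138.0$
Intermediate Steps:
$d{\left(a \right)} = \frac{5}{a} + \frac{a}{4}$ ($d{\left(a \right)} = a \frac{1}{4} + \frac{5}{a} = \frac{a}{4} + \frac{5}{a} = \frac{5}{a} + \frac{a}{4}$)
$M{\left(H \right)} = \frac{7 + H}{H}$
$\left(M{\left(d{\left(-4 \right)} \right)} - 150\right)^{2} = \left(\frac{7 + \left(\frac{5}{-4} + \frac{1}{4} \left(-4\right)\right)}{\frac{5}{-4} + \frac{1}{4} \left(-4\right)} - 150\right)^{2} = \left(\frac{7 + \left(5 \left(- \frac{1}{4}\right) - 1\right)}{5 \left(- \frac{1}{4}\right) - 1} - 150\right)^{2} = \left(\frac{7 - \frac{9}{4}}{- \frac{5}{4} - 1} - 150\right)^{2} = \left(\frac{7 - \frac{9}{4}}{- \frac{9}{4}} - 150\right)^{2} = \left(\left(- \frac{4}{9}\right) \frac{19}{4} - 150\right)^{2} = \left(- \frac{19}{9} - 150\right)^{2} = \left(- \frac{1369}{9}\right)^{2} = \frac{1874161}{81}$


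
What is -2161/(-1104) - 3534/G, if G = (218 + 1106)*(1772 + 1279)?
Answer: 242375273/123878736 ≈ 1.9566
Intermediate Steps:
G = 4039524 (G = 1324*3051 = 4039524)
-2161/(-1104) - 3534/G = -2161/(-1104) - 3534/4039524 = -2161*(-1/1104) - 3534*1/4039524 = 2161/1104 - 589/673254 = 242375273/123878736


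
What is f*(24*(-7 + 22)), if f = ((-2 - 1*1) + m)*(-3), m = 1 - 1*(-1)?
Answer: 1080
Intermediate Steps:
m = 2 (m = 1 + 1 = 2)
f = 3 (f = ((-2 - 1*1) + 2)*(-3) = ((-2 - 1) + 2)*(-3) = (-3 + 2)*(-3) = -1*(-3) = 3)
f*(24*(-7 + 22)) = 3*(24*(-7 + 22)) = 3*(24*15) = 3*360 = 1080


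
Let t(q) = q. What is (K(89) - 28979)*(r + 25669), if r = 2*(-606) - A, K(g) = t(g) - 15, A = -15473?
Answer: -1154176650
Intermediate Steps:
K(g) = -15 + g (K(g) = g - 15 = -15 + g)
r = 14261 (r = 2*(-606) - 1*(-15473) = -1212 + 15473 = 14261)
(K(89) - 28979)*(r + 25669) = ((-15 + 89) - 28979)*(14261 + 25669) = (74 - 28979)*39930 = -28905*39930 = -1154176650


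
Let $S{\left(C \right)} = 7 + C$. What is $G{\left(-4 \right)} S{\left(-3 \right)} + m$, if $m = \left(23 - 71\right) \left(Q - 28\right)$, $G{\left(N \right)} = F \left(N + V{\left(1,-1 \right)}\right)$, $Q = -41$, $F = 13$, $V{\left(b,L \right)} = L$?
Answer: $3052$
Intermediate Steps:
$G{\left(N \right)} = -13 + 13 N$ ($G{\left(N \right)} = 13 \left(N - 1\right) = 13 \left(-1 + N\right) = -13 + 13 N$)
$m = 3312$ ($m = \left(23 - 71\right) \left(-41 - 28\right) = \left(-48\right) \left(-69\right) = 3312$)
$G{\left(-4 \right)} S{\left(-3 \right)} + m = \left(-13 + 13 \left(-4\right)\right) \left(7 - 3\right) + 3312 = \left(-13 - 52\right) 4 + 3312 = \left(-65\right) 4 + 3312 = -260 + 3312 = 3052$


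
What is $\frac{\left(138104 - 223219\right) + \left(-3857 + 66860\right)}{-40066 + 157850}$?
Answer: $- \frac{2764}{14723} \approx -0.18773$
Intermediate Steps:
$\frac{\left(138104 - 223219\right) + \left(-3857 + 66860\right)}{-40066 + 157850} = \frac{\left(138104 - 223219\right) + 63003}{117784} = \left(-85115 + 63003\right) \frac{1}{117784} = \left(-22112\right) \frac{1}{117784} = - \frac{2764}{14723}$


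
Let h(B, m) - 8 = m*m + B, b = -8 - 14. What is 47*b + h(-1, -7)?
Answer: -978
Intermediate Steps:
b = -22
h(B, m) = 8 + B + m**2 (h(B, m) = 8 + (m*m + B) = 8 + (m**2 + B) = 8 + (B + m**2) = 8 + B + m**2)
47*b + h(-1, -7) = 47*(-22) + (8 - 1 + (-7)**2) = -1034 + (8 - 1 + 49) = -1034 + 56 = -978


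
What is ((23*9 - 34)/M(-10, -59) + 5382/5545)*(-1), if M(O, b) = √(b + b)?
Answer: -5382/5545 + 173*I*√118/118 ≈ -0.9706 + 15.926*I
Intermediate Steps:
M(O, b) = √2*√b (M(O, b) = √(2*b) = √2*√b)
((23*9 - 34)/M(-10, -59) + 5382/5545)*(-1) = ((23*9 - 34)/((√2*√(-59))) + 5382/5545)*(-1) = ((207 - 34)/((√2*(I*√59))) + 5382*(1/5545))*(-1) = (173/((I*√118)) + 5382/5545)*(-1) = (173*(-I*√118/118) + 5382/5545)*(-1) = (-173*I*√118/118 + 5382/5545)*(-1) = (5382/5545 - 173*I*√118/118)*(-1) = -5382/5545 + 173*I*√118/118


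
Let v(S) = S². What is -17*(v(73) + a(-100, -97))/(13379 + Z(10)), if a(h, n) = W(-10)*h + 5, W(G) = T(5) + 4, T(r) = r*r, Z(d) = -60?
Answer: -41378/13319 ≈ -3.1067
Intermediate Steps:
T(r) = r²
W(G) = 29 (W(G) = 5² + 4 = 25 + 4 = 29)
a(h, n) = 5 + 29*h (a(h, n) = 29*h + 5 = 5 + 29*h)
-17*(v(73) + a(-100, -97))/(13379 + Z(10)) = -17*(73² + (5 + 29*(-100)))/(13379 - 60) = -17*(5329 + (5 - 2900))/13319 = -17*(5329 - 2895)/13319 = -41378/13319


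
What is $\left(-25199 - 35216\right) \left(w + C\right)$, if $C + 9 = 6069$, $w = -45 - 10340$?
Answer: $261294875$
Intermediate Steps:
$w = -10385$ ($w = -45 - 10340 = -10385$)
$C = 6060$ ($C = -9 + 6069 = 6060$)
$\left(-25199 - 35216\right) \left(w + C\right) = \left(-25199 - 35216\right) \left(-10385 + 6060\right) = \left(-25199 - 35216\right) \left(-4325\right) = \left(-60415\right) \left(-4325\right) = 261294875$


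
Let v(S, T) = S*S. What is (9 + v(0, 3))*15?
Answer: 135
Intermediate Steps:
v(S, T) = S²
(9 + v(0, 3))*15 = (9 + 0²)*15 = (9 + 0)*15 = 9*15 = 135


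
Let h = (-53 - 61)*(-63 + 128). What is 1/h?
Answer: -1/7410 ≈ -0.00013495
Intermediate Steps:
h = -7410 (h = -114*65 = -7410)
1/h = 1/(-7410) = -1/7410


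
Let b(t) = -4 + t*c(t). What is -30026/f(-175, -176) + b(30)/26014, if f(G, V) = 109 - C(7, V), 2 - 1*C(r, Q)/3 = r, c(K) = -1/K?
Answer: -97637123/403217 ≈ -242.15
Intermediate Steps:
C(r, Q) = 6 - 3*r
f(G, V) = 124 (f(G, V) = 109 - (6 - 3*7) = 109 - (6 - 21) = 109 - 1*(-15) = 109 + 15 = 124)
b(t) = -5 (b(t) = -4 + t*(-1/t) = -4 - 1 = -5)
-30026/f(-175, -176) + b(30)/26014 = -30026/124 - 5/26014 = -30026*1/124 - 5*1/26014 = -15013/62 - 5/26014 = -97637123/403217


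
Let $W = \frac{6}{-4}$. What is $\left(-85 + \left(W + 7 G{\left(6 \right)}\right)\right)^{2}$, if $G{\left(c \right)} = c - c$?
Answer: $\frac{29929}{4} \approx 7482.3$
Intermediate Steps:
$W = - \frac{3}{2}$ ($W = 6 \left(- \frac{1}{4}\right) = - \frac{3}{2} \approx -1.5$)
$G{\left(c \right)} = 0$
$\left(-85 + \left(W + 7 G{\left(6 \right)}\right)\right)^{2} = \left(-85 + \left(- \frac{3}{2} + 7 \cdot 0\right)\right)^{2} = \left(-85 + \left(- \frac{3}{2} + 0\right)\right)^{2} = \left(-85 - \frac{3}{2}\right)^{2} = \left(- \frac{173}{2}\right)^{2} = \frac{29929}{4}$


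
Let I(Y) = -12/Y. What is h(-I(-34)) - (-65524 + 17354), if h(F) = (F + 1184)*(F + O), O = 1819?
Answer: 636033004/289 ≈ 2.2008e+6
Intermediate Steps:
h(F) = (1184 + F)*(1819 + F) (h(F) = (F + 1184)*(F + 1819) = (1184 + F)*(1819 + F))
h(-I(-34)) - (-65524 + 17354) = (2153696 + (-(-12)/(-34))² + 3003*(-(-12)/(-34))) - (-65524 + 17354) = (2153696 + (-(-12)*(-1)/34)² + 3003*(-(-12)*(-1)/34)) - 1*(-48170) = (2153696 + (-1*6/17)² + 3003*(-1*6/17)) + 48170 = (2153696 + (-6/17)² + 3003*(-6/17)) + 48170 = (2153696 + 36/289 - 18018/17) + 48170 = 622111874/289 + 48170 = 636033004/289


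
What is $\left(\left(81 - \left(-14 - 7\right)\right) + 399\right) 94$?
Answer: $47094$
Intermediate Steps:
$\left(\left(81 - \left(-14 - 7\right)\right) + 399\right) 94 = \left(\left(81 - -21\right) + 399\right) 94 = \left(\left(81 + 21\right) + 399\right) 94 = \left(102 + 399\right) 94 = 501 \cdot 94 = 47094$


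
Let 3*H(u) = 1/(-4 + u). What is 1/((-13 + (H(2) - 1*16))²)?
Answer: 36/30625 ≈ 0.0011755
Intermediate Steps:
H(u) = 1/(3*(-4 + u))
1/((-13 + (H(2) - 1*16))²) = 1/((-13 + (1/(3*(-4 + 2)) - 1*16))²) = 1/((-13 + ((⅓)/(-2) - 16))²) = 1/((-13 + ((⅓)*(-½) - 16))²) = 1/((-13 + (-⅙ - 16))²) = 1/((-13 - 97/6)²) = 1/((-175/6)²) = 1/(30625/36) = 36/30625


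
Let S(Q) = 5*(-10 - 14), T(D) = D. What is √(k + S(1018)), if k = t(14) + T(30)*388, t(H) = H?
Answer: √11534 ≈ 107.40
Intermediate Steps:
S(Q) = -120 (S(Q) = 5*(-24) = -120)
k = 11654 (k = 14 + 30*388 = 14 + 11640 = 11654)
√(k + S(1018)) = √(11654 - 120) = √11534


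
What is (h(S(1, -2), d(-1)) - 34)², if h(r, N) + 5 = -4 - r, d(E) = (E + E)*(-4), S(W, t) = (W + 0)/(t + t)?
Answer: 29241/16 ≈ 1827.6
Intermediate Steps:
S(W, t) = W/(2*t) (S(W, t) = W/((2*t)) = W*(1/(2*t)) = W/(2*t))
d(E) = -8*E (d(E) = (2*E)*(-4) = -8*E)
h(r, N) = -9 - r (h(r, N) = -5 + (-4 - r) = -9 - r)
(h(S(1, -2), d(-1)) - 34)² = ((-9 - 1/(2*(-2))) - 34)² = ((-9 - (-1)/(2*2)) - 34)² = ((-9 - 1*(-¼)) - 34)² = ((-9 + ¼) - 34)² = (-35/4 - 34)² = (-171/4)² = 29241/16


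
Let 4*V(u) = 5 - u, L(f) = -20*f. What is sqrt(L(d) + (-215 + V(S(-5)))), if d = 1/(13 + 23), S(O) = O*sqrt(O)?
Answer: sqrt(-7715 + 45*I*sqrt(5))/6 ≈ 0.095464 + 14.639*I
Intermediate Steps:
S(O) = O**(3/2)
d = 1/36 ≈ 0.027778
V(u) = 5/4 - u/4 (V(u) = (5 - u)/4 = 5/4 - u/4)
sqrt(L(d) + (-215 + V(S(-5)))) = sqrt(-20*1/36 + (-215 + (5/4 - (-5)*I*sqrt(5)/4))) = sqrt(-5/9 + (-215 + (5/4 - (-5)*I*sqrt(5)/4))) = sqrt(-5/9 + (-215 + (5/4 + 5*I*sqrt(5)/4))) = sqrt(-5/9 + (-855/4 + 5*I*sqrt(5)/4)) = sqrt(-7715/36 + 5*I*sqrt(5)/4)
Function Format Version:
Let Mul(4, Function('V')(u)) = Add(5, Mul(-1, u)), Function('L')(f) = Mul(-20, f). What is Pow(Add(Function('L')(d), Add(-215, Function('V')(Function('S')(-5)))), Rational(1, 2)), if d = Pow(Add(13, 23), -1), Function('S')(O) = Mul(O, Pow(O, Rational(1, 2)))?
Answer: Mul(Rational(1, 6), Pow(Add(-7715, Mul(45, I, Pow(5, Rational(1, 2)))), Rational(1, 2))) ≈ Add(0.095464, Mul(14.639, I))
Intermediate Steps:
Function('S')(O) = Pow(O, Rational(3, 2))
d = Rational(1, 36) (d = Pow(36, -1) = Rational(1, 36) ≈ 0.027778)
Function('V')(u) = Add(Rational(5, 4), Mul(Rational(-1, 4), u)) (Function('V')(u) = Mul(Rational(1, 4), Add(5, Mul(-1, u))) = Add(Rational(5, 4), Mul(Rational(-1, 4), u)))
Pow(Add(Function('L')(d), Add(-215, Function('V')(Function('S')(-5)))), Rational(1, 2)) = Pow(Add(Mul(-20, Rational(1, 36)), Add(-215, Add(Rational(5, 4), Mul(Rational(-1, 4), Pow(-5, Rational(3, 2)))))), Rational(1, 2)) = Pow(Add(Rational(-5, 9), Add(-215, Add(Rational(5, 4), Mul(Rational(-1, 4), Mul(-5, I, Pow(5, Rational(1, 2))))))), Rational(1, 2)) = Pow(Add(Rational(-5, 9), Add(-215, Add(Rational(5, 4), Mul(Rational(5, 4), I, Pow(5, Rational(1, 2)))))), Rational(1, 2)) = Pow(Add(Rational(-5, 9), Add(Rational(-855, 4), Mul(Rational(5, 4), I, Pow(5, Rational(1, 2))))), Rational(1, 2)) = Pow(Add(Rational(-7715, 36), Mul(Rational(5, 4), I, Pow(5, Rational(1, 2)))), Rational(1, 2))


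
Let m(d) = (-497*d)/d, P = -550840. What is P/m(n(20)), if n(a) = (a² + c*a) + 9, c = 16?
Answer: 550840/497 ≈ 1108.3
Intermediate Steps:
n(a) = 9 + a² + 16*a (n(a) = (a² + 16*a) + 9 = 9 + a² + 16*a)
m(d) = -497
P/m(n(20)) = -550840/(-497) = -550840*(-1/497) = 550840/497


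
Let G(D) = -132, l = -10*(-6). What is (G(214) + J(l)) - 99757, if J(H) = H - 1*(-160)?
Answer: -99669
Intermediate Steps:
l = 60
J(H) = 160 + H (J(H) = H + 160 = 160 + H)
(G(214) + J(l)) - 99757 = (-132 + (160 + 60)) - 99757 = (-132 + 220) - 99757 = 88 - 99757 = -99669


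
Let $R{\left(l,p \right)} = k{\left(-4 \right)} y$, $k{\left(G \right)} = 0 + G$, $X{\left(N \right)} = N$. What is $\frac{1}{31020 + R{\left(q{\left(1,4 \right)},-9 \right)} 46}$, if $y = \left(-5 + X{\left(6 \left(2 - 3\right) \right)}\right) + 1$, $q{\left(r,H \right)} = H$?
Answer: $\frac{1}{32860} \approx 3.0432 \cdot 10^{-5}$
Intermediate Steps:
$y = -10$ ($y = \left(-5 + 6 \left(2 - 3\right)\right) + 1 = \left(-5 + 6 \left(-1\right)\right) + 1 = \left(-5 - 6\right) + 1 = -11 + 1 = -10$)
$k{\left(G \right)} = G$
$R{\left(l,p \right)} = 40$ ($R{\left(l,p \right)} = \left(-4\right) \left(-10\right) = 40$)
$\frac{1}{31020 + R{\left(q{\left(1,4 \right)},-9 \right)} 46} = \frac{1}{31020 + 40 \cdot 46} = \frac{1}{31020 + 1840} = \frac{1}{32860}$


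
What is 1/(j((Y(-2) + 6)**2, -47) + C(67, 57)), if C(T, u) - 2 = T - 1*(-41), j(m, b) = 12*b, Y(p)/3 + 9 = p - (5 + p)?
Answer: -1/454 ≈ -0.0022026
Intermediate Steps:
Y(p) = -42 (Y(p) = -27 + 3*(p - (5 + p)) = -27 + 3*(p + (-5 - p)) = -27 + 3*(-5) = -27 - 15 = -42)
C(T, u) = 43 + T (C(T, u) = 2 + (T - 1*(-41)) = 2 + (T + 41) = 2 + (41 + T) = 43 + T)
1/(j((Y(-2) + 6)**2, -47) + C(67, 57)) = 1/(12*(-47) + (43 + 67)) = 1/(-564 + 110) = 1/(-454) = -1/454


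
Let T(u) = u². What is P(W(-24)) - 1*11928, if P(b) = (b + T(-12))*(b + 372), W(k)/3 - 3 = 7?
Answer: 58020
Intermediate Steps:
W(k) = 30 (W(k) = 9 + 3*7 = 9 + 21 = 30)
P(b) = (144 + b)*(372 + b) (P(b) = (b + (-12)²)*(b + 372) = (b + 144)*(372 + b) = (144 + b)*(372 + b))
P(W(-24)) - 1*11928 = (53568 + 30² + 516*30) - 1*11928 = (53568 + 900 + 15480) - 11928 = 69948 - 11928 = 58020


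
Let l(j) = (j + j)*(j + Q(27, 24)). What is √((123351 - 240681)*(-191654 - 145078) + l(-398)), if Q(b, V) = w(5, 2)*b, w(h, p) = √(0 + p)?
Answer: 2*√(9877270592 - 5373*√2) ≈ 1.9877e+5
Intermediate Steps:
w(h, p) = √p
Q(b, V) = b*√2 (Q(b, V) = √2*b = b*√2)
l(j) = 2*j*(j + 27*√2) (l(j) = (j + j)*(j + 27*√2) = (2*j)*(j + 27*√2) = 2*j*(j + 27*√2))
√((123351 - 240681)*(-191654 - 145078) + l(-398)) = √((123351 - 240681)*(-191654 - 145078) + 2*(-398)*(-398 + 27*√2)) = √(-117330*(-336732) + (316808 - 21492*√2)) = √(39508765560 + (316808 - 21492*√2)) = √(39509082368 - 21492*√2)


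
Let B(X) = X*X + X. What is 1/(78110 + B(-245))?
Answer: 1/137890 ≈ 7.2522e-6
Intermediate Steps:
B(X) = X + X**2 (B(X) = X**2 + X = X + X**2)
1/(78110 + B(-245)) = 1/(78110 - 245*(1 - 245)) = 1/(78110 - 245*(-244)) = 1/(78110 + 59780) = 1/137890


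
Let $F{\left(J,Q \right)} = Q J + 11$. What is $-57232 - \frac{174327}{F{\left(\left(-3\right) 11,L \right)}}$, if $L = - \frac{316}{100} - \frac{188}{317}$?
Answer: $- \frac{62545036483}{1068694} \approx -58525.0$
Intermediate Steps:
$L = - \frac{29743}{7925}$ ($L = \left(-316\right) \frac{1}{100} - \frac{188}{317} = - \frac{79}{25} - \frac{188}{317} = - \frac{29743}{7925} \approx -3.7531$)
$F{\left(J,Q \right)} = 11 + J Q$ ($F{\left(J,Q \right)} = J Q + 11 = 11 + J Q$)
$-57232 - \frac{174327}{F{\left(\left(-3\right) 11,L \right)}} = -57232 - \frac{174327}{11 + \left(-3\right) 11 \left(- \frac{29743}{7925}\right)} = -57232 - \frac{174327}{11 - - \frac{981519}{7925}} = -57232 - \frac{174327}{11 + \frac{981519}{7925}} = -57232 - \frac{174327}{\frac{1068694}{7925}} = -57232 - \frac{1381541475}{1068694} = - \frac{62545036483}{1068694}$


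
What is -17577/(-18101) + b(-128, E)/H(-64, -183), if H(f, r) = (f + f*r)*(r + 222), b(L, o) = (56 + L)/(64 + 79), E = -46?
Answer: 47575681905/48994049104 ≈ 0.97105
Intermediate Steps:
b(L, o) = 56/143 + L/143 (b(L, o) = (56 + L)/143 = (56 + L)*(1/143) = 56/143 + L/143)
H(f, r) = (222 + r)*(f + f*r) (H(f, r) = (f + f*r)*(222 + r) = (222 + r)*(f + f*r))
-17577/(-18101) + b(-128, E)/H(-64, -183) = -17577/(-18101) + (56/143 + (1/143)*(-128))/((-64*(222 + (-183)² + 223*(-183)))) = -17577*(-1/18101) + (56/143 - 128/143)/((-64*(222 + 33489 - 40809))) = 17577/18101 - 72/(143*((-64*(-7098)))) = 17577/18101 - 72/143/454272 = 17577/18101 - 72/143*1/454272 = 17577/18101 - 3/2706704 = 47575681905/48994049104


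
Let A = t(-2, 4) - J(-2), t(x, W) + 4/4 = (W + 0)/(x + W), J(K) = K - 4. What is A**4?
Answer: 2401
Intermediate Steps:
J(K) = -4 + K
t(x, W) = -1 + W/(W + x) (t(x, W) = -1 + (W + 0)/(x + W) = -1 + W/(W + x))
A = 7 (A = -1*(-2)/(4 - 2) - (-4 - 2) = -1*(-2)/2 - 1*(-6) = -1*(-2)*1/2 + 6 = 1 + 6 = 7)
A**4 = 7**4 = 2401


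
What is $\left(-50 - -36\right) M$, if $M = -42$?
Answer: $588$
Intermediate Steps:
$\left(-50 - -36\right) M = \left(-50 - -36\right) \left(-42\right) = \left(-50 + 36\right) \left(-42\right) = \left(-14\right) \left(-42\right) = 588$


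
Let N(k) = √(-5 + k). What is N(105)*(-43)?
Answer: -430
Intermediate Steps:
N(105)*(-43) = √(-5 + 105)*(-43) = √100*(-43) = 10*(-43) = -430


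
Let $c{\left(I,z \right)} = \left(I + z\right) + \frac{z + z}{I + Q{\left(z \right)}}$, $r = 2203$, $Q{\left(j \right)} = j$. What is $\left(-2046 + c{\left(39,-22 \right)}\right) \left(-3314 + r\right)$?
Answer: $\frac{38370607}{17} \approx 2.2571 \cdot 10^{6}$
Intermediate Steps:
$c{\left(I,z \right)} = I + z + \frac{2 z}{I + z}$ ($c{\left(I,z \right)} = \left(I + z\right) + \frac{z + z}{I + z} = \left(I + z\right) + \frac{2 z}{I + z} = I + z + \frac{2 z}{I + z}$)
$\left(-2046 + c{\left(39,-22 \right)}\right) \left(-3314 + r\right) = \left(-2046 + \frac{39^{2} + \left(-22\right)^{2} + 2 \left(-22\right) + 2 \cdot 39 \left(-22\right)}{39 - 22}\right) \left(-3314 + 2203\right) = \left(-2046 + \frac{1521 + 484 - 44 - 1716}{17}\right) \left(-1111\right) = \left(-2046 + \frac{1}{17} \cdot 245\right) \left(-1111\right) = \left(-2046 + \frac{245}{17}\right) \left(-1111\right) = \left(- \frac{34537}{17}\right) \left(-1111\right) = \frac{38370607}{17}$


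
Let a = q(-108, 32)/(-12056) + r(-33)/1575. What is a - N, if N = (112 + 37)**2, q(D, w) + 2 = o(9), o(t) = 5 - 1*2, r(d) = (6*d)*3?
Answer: -46840465671/2109800 ≈ -22201.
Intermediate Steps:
r(d) = 18*d
o(t) = 3 (o(t) = 5 - 2 = 3)
q(D, w) = 1 (q(D, w) = -2 + 3 = 1)
a = -795871/2109800 (a = 1/(-12056) + (18*(-33))/1575 = 1*(-1/12056) - 594*1/1575 = -1/12056 - 66/175 = -795871/2109800 ≈ -0.37723)
N = 22201 (N = 149**2 = 22201)
a - N = -795871/2109800 - 1*22201 = -795871/2109800 - 22201 = -46840465671/2109800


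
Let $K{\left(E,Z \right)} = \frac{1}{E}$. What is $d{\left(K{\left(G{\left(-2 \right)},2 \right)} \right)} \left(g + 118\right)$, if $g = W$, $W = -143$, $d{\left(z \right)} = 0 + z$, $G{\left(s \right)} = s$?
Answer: $\frac{25}{2} \approx 12.5$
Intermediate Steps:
$d{\left(z \right)} = z$
$g = -143$
$d{\left(K{\left(G{\left(-2 \right)},2 \right)} \right)} \left(g + 118\right) = \frac{-143 + 118}{-2} = \left(- \frac{1}{2}\right) \left(-25\right) = \frac{25}{2}$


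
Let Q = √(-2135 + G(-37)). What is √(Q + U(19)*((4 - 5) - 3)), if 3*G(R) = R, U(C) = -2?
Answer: √(72 + 3*I*√19326)/3 ≈ 5.2452 + 4.4173*I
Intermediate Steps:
G(R) = R/3
Q = I*√19326/3 (Q = √(-2135 + (⅓)*(-37)) = √(-2135 - 37/3) = √(-6442/3) = I*√19326/3 ≈ 46.339*I)
√(Q + U(19)*((4 - 5) - 3)) = √(I*√19326/3 - 2*((4 - 5) - 3)) = √(I*√19326/3 - 2*(-1 - 3)) = √(I*√19326/3 - 2*(-4)) = √(I*√19326/3 + 8) = √(8 + I*√19326/3)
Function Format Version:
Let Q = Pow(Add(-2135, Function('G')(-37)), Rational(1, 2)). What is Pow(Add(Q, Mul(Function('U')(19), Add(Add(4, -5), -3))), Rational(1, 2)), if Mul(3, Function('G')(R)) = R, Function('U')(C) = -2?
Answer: Mul(Rational(1, 3), Pow(Add(72, Mul(3, I, Pow(19326, Rational(1, 2)))), Rational(1, 2))) ≈ Add(5.2452, Mul(4.4173, I))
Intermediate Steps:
Function('G')(R) = Mul(Rational(1, 3), R)
Q = Mul(Rational(1, 3), I, Pow(19326, Rational(1, 2))) (Q = Pow(Add(-2135, Mul(Rational(1, 3), -37)), Rational(1, 2)) = Pow(Add(-2135, Rational(-37, 3)), Rational(1, 2)) = Pow(Rational(-6442, 3), Rational(1, 2)) = Mul(Rational(1, 3), I, Pow(19326, Rational(1, 2))) ≈ Mul(46.339, I))
Pow(Add(Q, Mul(Function('U')(19), Add(Add(4, -5), -3))), Rational(1, 2)) = Pow(Add(Mul(Rational(1, 3), I, Pow(19326, Rational(1, 2))), Mul(-2, Add(Add(4, -5), -3))), Rational(1, 2)) = Pow(Add(Mul(Rational(1, 3), I, Pow(19326, Rational(1, 2))), Mul(-2, Add(-1, -3))), Rational(1, 2)) = Pow(Add(Mul(Rational(1, 3), I, Pow(19326, Rational(1, 2))), Mul(-2, -4)), Rational(1, 2)) = Pow(Add(Mul(Rational(1, 3), I, Pow(19326, Rational(1, 2))), 8), Rational(1, 2)) = Pow(Add(8, Mul(Rational(1, 3), I, Pow(19326, Rational(1, 2)))), Rational(1, 2))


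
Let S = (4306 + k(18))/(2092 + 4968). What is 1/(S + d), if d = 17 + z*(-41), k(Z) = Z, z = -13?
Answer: 1765/971831 ≈ 0.0018162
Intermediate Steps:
S = 1081/1765 (S = (4306 + 18)/(2092 + 4968) = 4324/7060 = 4324*(1/7060) = 1081/1765 ≈ 0.61246)
d = 550 (d = 17 - 13*(-41) = 17 + 533 = 550)
1/(S + d) = 1/(1081/1765 + 550) = 1/(971831/1765) = 1765/971831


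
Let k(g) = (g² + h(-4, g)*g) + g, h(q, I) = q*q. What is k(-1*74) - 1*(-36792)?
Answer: 41010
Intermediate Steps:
h(q, I) = q²
k(g) = g² + 17*g (k(g) = (g² + (-4)²*g) + g = (g² + 16*g) + g = g² + 17*g)
k(-1*74) - 1*(-36792) = (-1*74)*(17 - 1*74) - 1*(-36792) = -74*(17 - 74) + 36792 = -74*(-57) + 36792 = 4218 + 36792 = 41010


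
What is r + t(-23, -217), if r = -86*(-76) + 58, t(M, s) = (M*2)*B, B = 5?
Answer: 6364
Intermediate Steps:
t(M, s) = 10*M (t(M, s) = (M*2)*5 = (2*M)*5 = 10*M)
r = 6594 (r = 6536 + 58 = 6594)
r + t(-23, -217) = 6594 + 10*(-23) = 6594 - 230 = 6364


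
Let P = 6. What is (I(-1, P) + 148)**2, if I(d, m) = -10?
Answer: 19044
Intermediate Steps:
(I(-1, P) + 148)**2 = (-10 + 148)**2 = 138**2 = 19044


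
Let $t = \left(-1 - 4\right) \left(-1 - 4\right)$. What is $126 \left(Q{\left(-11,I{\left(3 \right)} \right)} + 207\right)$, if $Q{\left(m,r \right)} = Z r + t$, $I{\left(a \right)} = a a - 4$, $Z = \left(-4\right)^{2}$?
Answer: $39312$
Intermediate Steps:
$t = 25$ ($t = \left(-5\right) \left(-5\right) = 25$)
$Z = 16$
$I{\left(a \right)} = -4 + a^{2}$ ($I{\left(a \right)} = a^{2} - 4 = -4 + a^{2}$)
$Q{\left(m,r \right)} = 25 + 16 r$ ($Q{\left(m,r \right)} = 16 r + 25 = 25 + 16 r$)
$126 \left(Q{\left(-11,I{\left(3 \right)} \right)} + 207\right) = 126 \left(\left(25 + 16 \left(-4 + 3^{2}\right)\right) + 207\right) = 126 \left(\left(25 + 16 \left(-4 + 9\right)\right) + 207\right) = 126 \left(\left(25 + 16 \cdot 5\right) + 207\right) = 126 \left(\left(25 + 80\right) + 207\right) = 126 \left(105 + 207\right) = 126 \cdot 312 = 39312$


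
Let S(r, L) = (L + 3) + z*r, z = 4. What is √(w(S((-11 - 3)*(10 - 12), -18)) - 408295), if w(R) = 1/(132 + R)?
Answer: I*√21411397866/229 ≈ 638.98*I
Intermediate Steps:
S(r, L) = 3 + L + 4*r (S(r, L) = (L + 3) + 4*r = (3 + L) + 4*r = 3 + L + 4*r)
√(w(S((-11 - 3)*(10 - 12), -18)) - 408295) = √(1/(132 + (3 - 18 + 4*((-11 - 3)*(10 - 12)))) - 408295) = √(1/(132 + (3 - 18 + 4*(-14*(-2)))) - 408295) = √(1/(132 + (3 - 18 + 4*28)) - 408295) = √(1/(132 + (3 - 18 + 112)) - 408295) = √(1/(132 + 97) - 408295) = √(1/229 - 408295) = √(-93499554/229) = I*√21411397866/229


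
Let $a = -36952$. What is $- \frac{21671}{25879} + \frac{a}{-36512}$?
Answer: $\frac{420993}{2410444} \approx 0.17465$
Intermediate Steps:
$- \frac{21671}{25879} + \frac{a}{-36512} = - \frac{21671}{25879} - \frac{36952}{-36512} = \left(-21671\right) \frac{1}{25879} - - \frac{4619}{4564} = - \frac{21671}{25879} + \frac{4619}{4564} = \frac{420993}{2410444}$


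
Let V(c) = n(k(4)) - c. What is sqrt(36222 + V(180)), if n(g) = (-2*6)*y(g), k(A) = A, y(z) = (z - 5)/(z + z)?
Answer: sqrt(144174)/2 ≈ 189.85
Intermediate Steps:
y(z) = (-5 + z)/(2*z) (y(z) = (-5 + z)/((2*z)) = (-5 + z)*(1/(2*z)) = (-5 + z)/(2*z))
n(g) = -6*(-5 + g)/g (n(g) = (-2*6)*((-5 + g)/(2*g)) = -6*(-5 + g)/g)
V(c) = 3/2 - c (V(c) = (-6 + 30/4) - c = (-6 + 30*(1/4)) - c = (-6 + 15/2) - c = 3/2 - c)
sqrt(36222 + V(180)) = sqrt(36222 + (3/2 - 1*180)) = sqrt(36222 + (3/2 - 180)) = sqrt(36222 - 357/2) = sqrt(72087/2) = sqrt(144174)/2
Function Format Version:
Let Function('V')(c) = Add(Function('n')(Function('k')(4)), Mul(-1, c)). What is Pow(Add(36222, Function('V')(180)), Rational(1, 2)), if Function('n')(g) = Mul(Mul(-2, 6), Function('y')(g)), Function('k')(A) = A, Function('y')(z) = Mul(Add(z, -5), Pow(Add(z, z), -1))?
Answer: Mul(Rational(1, 2), Pow(144174, Rational(1, 2))) ≈ 189.85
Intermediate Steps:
Function('y')(z) = Mul(Rational(1, 2), Pow(z, -1), Add(-5, z)) (Function('y')(z) = Mul(Add(-5, z), Pow(Mul(2, z), -1)) = Mul(Add(-5, z), Mul(Rational(1, 2), Pow(z, -1))) = Mul(Rational(1, 2), Pow(z, -1), Add(-5, z)))
Function('n')(g) = Mul(-6, Pow(g, -1), Add(-5, g)) (Function('n')(g) = Mul(Mul(-2, 6), Mul(Rational(1, 2), Pow(g, -1), Add(-5, g))) = Mul(-12, Mul(Rational(1, 2), Pow(g, -1), Add(-5, g))) = Mul(-6, Pow(g, -1), Add(-5, g)))
Function('V')(c) = Add(Rational(3, 2), Mul(-1, c)) (Function('V')(c) = Add(Add(-6, Mul(30, Pow(4, -1))), Mul(-1, c)) = Add(Add(-6, Mul(30, Rational(1, 4))), Mul(-1, c)) = Add(Add(-6, Rational(15, 2)), Mul(-1, c)) = Add(Rational(3, 2), Mul(-1, c)))
Pow(Add(36222, Function('V')(180)), Rational(1, 2)) = Pow(Add(36222, Add(Rational(3, 2), Mul(-1, 180))), Rational(1, 2)) = Pow(Add(36222, Add(Rational(3, 2), -180)), Rational(1, 2)) = Pow(Add(36222, Rational(-357, 2)), Rational(1, 2)) = Pow(Rational(72087, 2), Rational(1, 2)) = Mul(Rational(1, 2), Pow(144174, Rational(1, 2)))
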